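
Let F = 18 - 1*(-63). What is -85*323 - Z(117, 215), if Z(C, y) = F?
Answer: -27536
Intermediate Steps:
F = 81 (F = 18 + 63 = 81)
Z(C, y) = 81
-85*323 - Z(117, 215) = -85*323 - 1*81 = -27455 - 81 = -27536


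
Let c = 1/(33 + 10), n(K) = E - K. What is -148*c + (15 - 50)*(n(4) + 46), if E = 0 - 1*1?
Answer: -61853/43 ≈ -1438.4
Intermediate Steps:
E = -1 (E = 0 - 1 = -1)
n(K) = -1 - K
c = 1/43 ≈ 0.023256
-148*c + (15 - 50)*(n(4) + 46) = -148*1/43 + (15 - 50)*((-1 - 1*4) + 46) = -148/43 - 35*((-1 - 4) + 46) = -148/43 - 35*(-5 + 46) = -148/43 - 35*41 = -148/43 - 1435 = -61853/43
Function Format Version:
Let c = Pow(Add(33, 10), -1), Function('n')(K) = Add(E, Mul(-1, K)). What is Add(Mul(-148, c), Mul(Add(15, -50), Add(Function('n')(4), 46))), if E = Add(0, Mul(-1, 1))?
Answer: Rational(-61853, 43) ≈ -1438.4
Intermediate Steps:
E = -1 (E = Add(0, -1) = -1)
Function('n')(K) = Add(-1, Mul(-1, K))
c = Rational(1, 43) (c = Pow(43, -1) = Rational(1, 43) ≈ 0.023256)
Add(Mul(-148, c), Mul(Add(15, -50), Add(Function('n')(4), 46))) = Add(Mul(-148, Rational(1, 43)), Mul(Add(15, -50), Add(Add(-1, Mul(-1, 4)), 46))) = Add(Rational(-148, 43), Mul(-35, Add(Add(-1, -4), 46))) = Add(Rational(-148, 43), Mul(-35, Add(-5, 46))) = Add(Rational(-148, 43), Mul(-35, 41)) = Add(Rational(-148, 43), -1435) = Rational(-61853, 43)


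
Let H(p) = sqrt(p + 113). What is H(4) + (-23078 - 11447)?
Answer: -34525 + 3*sqrt(13) ≈ -34514.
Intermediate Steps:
H(p) = sqrt(113 + p)
H(4) + (-23078 - 11447) = sqrt(113 + 4) + (-23078 - 11447) = sqrt(117) - 34525 = 3*sqrt(13) - 34525 = -34525 + 3*sqrt(13)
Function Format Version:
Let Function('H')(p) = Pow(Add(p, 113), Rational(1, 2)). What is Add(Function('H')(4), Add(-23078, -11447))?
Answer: Add(-34525, Mul(3, Pow(13, Rational(1, 2)))) ≈ -34514.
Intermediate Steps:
Function('H')(p) = Pow(Add(113, p), Rational(1, 2))
Add(Function('H')(4), Add(-23078, -11447)) = Add(Pow(Add(113, 4), Rational(1, 2)), Add(-23078, -11447)) = Add(Pow(117, Rational(1, 2)), -34525) = Add(Mul(3, Pow(13, Rational(1, 2))), -34525) = Add(-34525, Mul(3, Pow(13, Rational(1, 2))))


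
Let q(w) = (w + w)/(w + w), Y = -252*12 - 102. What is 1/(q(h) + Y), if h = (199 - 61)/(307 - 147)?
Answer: -1/3125 ≈ -0.00032000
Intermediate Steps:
Y = -3126 (Y = -3024 - 102 = -3126)
h = 69/80 (h = 138/160 = 138*(1/160) = 69/80 ≈ 0.86250)
q(w) = 1 (q(w) = (2*w)/((2*w)) = (2*w)*(1/(2*w)) = 1)
1/(q(h) + Y) = 1/(1 - 3126) = 1/(-3125) = -1/3125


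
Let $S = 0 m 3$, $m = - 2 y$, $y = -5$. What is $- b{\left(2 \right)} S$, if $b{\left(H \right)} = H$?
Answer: $0$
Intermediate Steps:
$m = 10$ ($m = \left(-2\right) \left(-5\right) = 10$)
$S = 0$ ($S = 0 \cdot 10 \cdot 3 = 0 \cdot 3 = 0$)
$- b{\left(2 \right)} S = \left(-1\right) 2 \cdot 0 = \left(-2\right) 0 = 0$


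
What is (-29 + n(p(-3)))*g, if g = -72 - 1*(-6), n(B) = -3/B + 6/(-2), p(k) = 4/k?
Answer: 3927/2 ≈ 1963.5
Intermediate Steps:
n(B) = -3 - 3/B (n(B) = -3/B + 6*(-½) = -3/B - 3 = -3 - 3/B)
g = -66 (g = -72 + 6 = -66)
(-29 + n(p(-3)))*g = (-29 + (-3 - 3/(4/(-3))))*(-66) = (-29 + (-3 - 3/(4*(-⅓))))*(-66) = (-29 + (-3 - 3/(-4/3)))*(-66) = (-29 + (-3 - 3*(-¾)))*(-66) = (-29 + (-3 + 9/4))*(-66) = (-29 - ¾)*(-66) = -119/4*(-66) = 3927/2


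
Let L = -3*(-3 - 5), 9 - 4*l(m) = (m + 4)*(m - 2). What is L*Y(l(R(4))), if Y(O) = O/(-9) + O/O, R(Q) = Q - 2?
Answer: 18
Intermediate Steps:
R(Q) = -2 + Q
l(m) = 9/4 - (-2 + m)*(4 + m)/4 (l(m) = 9/4 - (m + 4)*(m - 2)/4 = 9/4 - (4 + m)*(-2 + m)/4 = 9/4 - (-2 + m)*(4 + m)/4)
Y(O) = 1 - O/9 (Y(O) = O*(-⅑) + 1 = -O/9 + 1 = 1 - O/9)
L = 24 (L = -3*(-8) = 24)
L*Y(l(R(4))) = 24*(1 - (17/4 - (-2 + 4)/2 - (-2 + 4)²/4)/9) = 24*(1 - (17/4 - ½*2 - ¼*2²)/9) = 24*(1 - (17/4 - 1 - ¼*4)/9) = 24*(1 - (17/4 - 1 - 1)/9) = 24*(1 - ⅑*9/4) = 24*(1 - ¼) = 24*(¾) = 18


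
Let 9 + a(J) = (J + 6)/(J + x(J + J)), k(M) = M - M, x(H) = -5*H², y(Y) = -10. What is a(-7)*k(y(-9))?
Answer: 0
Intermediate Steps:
k(M) = 0
a(J) = -9 + (6 + J)/(J - 20*J²) (a(J) = -9 + (J + 6)/(J - 5*(J + J)²) = -9 + (6 + J)/(J - 5*4*J²) = -9 + (6 + J)/(J - 20*J²))
a(-7)*k(y(-9)) = (2*(-3 - 90*(-7)² + 4*(-7))/(-7*(-1 + 20*(-7))))*0 = (2*(-⅐)*(-3 - 90*49 - 28)/(-1 - 140))*0 = (2*(-⅐)*(-3 - 4410 - 28)/(-141))*0 = (2*(-⅐)*(-1/141)*(-4441))*0 = -8882/987*0 = 0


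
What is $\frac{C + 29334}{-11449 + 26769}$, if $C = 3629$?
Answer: $\frac{32963}{15320} \approx 2.1516$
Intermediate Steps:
$\frac{C + 29334}{-11449 + 26769} = \frac{3629 + 29334}{-11449 + 26769} = \frac{32963}{15320}$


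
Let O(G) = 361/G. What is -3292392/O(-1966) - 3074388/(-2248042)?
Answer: 382926928839534/21356399 ≈ 1.7930e+7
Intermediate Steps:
-3292392/O(-1966) - 3074388/(-2248042) = -3292392/(361/(-1966)) - 3074388/(-2248042) = -3292392/(361*(-1/1966)) - 3074388*(-1/2248042) = -3292392/(-361/1966) + 1537194/1124021 = -3292392*(-1966/361) + 1537194/1124021 = 6472842672/361 + 1537194/1124021 = 382926928839534/21356399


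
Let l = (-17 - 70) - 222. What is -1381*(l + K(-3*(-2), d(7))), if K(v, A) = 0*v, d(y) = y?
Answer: 426729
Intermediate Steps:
K(v, A) = 0
l = -309 (l = -87 - 222 = -309)
-1381*(l + K(-3*(-2), d(7))) = -1381*(-309 + 0) = -1381*(-309) = 426729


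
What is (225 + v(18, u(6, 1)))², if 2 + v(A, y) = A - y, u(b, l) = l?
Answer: 57600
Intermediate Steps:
v(A, y) = -2 + A - y (v(A, y) = -2 + (A - y) = -2 + A - y)
(225 + v(18, u(6, 1)))² = (225 + (-2 + 18 - 1*1))² = (225 + (-2 + 18 - 1))² = (225 + 15)² = 240² = 57600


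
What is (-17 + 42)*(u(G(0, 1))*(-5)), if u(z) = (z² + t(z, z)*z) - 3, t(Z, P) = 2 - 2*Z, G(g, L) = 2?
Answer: 375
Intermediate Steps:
u(z) = -3 + z² + z*(2 - 2*z) (u(z) = (z² + (2 - 2*z)*z) - 3 = (z² + z*(2 - 2*z)) - 3 = -3 + z² + z*(2 - 2*z))
(-17 + 42)*(u(G(0, 1))*(-5)) = (-17 + 42)*((-3 - 1*2² + 2*2)*(-5)) = 25*((-3 - 1*4 + 4)*(-5)) = 25*((-3 - 4 + 4)*(-5)) = 25*(-3*(-5)) = 25*15 = 375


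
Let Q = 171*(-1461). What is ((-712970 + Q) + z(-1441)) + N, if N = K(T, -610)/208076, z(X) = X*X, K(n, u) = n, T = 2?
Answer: 115865039841/104038 ≈ 1.1137e+6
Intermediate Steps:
z(X) = X**2
Q = -249831
N = 1/104038 (N = 2/208076 = 2*(1/208076) = 1/104038 ≈ 9.6119e-6)
((-712970 + Q) + z(-1441)) + N = ((-712970 - 249831) + (-1441)**2) + 1/104038 = (-962801 + 2076481) + 1/104038 = 1113680 + 1/104038 = 115865039841/104038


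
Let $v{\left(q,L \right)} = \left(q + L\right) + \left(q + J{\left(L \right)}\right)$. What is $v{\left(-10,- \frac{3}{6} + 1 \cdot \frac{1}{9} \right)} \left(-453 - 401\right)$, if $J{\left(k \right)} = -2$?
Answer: $\frac{172081}{9} \approx 19120.0$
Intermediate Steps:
$v{\left(q,L \right)} = -2 + L + 2 q$ ($v{\left(q,L \right)} = \left(q + L\right) + \left(q - 2\right) = \left(L + q\right) + \left(-2 + q\right) = -2 + L + 2 q$)
$v{\left(-10,- \frac{3}{6} + 1 \cdot \frac{1}{9} \right)} \left(-453 - 401\right) = \left(-2 + \left(- \frac{3}{6} + 1 \cdot \frac{1}{9}\right) + 2 \left(-10\right)\right) \left(-453 - 401\right) = \left(-2 + \left(\left(-3\right) \frac{1}{6} + 1 \cdot \frac{1}{9}\right) - 20\right) \left(-854\right) = \left(-2 + \left(- \frac{1}{2} + \frac{1}{9}\right) - 20\right) \left(-854\right) = \left(-2 - \frac{7}{18} - 20\right) \left(-854\right) = \left(- \frac{403}{18}\right) \left(-854\right) = \frac{172081}{9}$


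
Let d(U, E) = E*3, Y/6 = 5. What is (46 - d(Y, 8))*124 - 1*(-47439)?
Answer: 50167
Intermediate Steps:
Y = 30 (Y = 6*5 = 30)
d(U, E) = 3*E
(46 - d(Y, 8))*124 - 1*(-47439) = (46 - 3*8)*124 - 1*(-47439) = (46 - 1*24)*124 + 47439 = (46 - 24)*124 + 47439 = 22*124 + 47439 = 2728 + 47439 = 50167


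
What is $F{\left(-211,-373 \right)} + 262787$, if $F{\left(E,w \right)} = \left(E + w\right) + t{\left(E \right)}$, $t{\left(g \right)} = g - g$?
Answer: $262203$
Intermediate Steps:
$t{\left(g \right)} = 0$
$F{\left(E,w \right)} = E + w$ ($F{\left(E,w \right)} = \left(E + w\right) + 0 = E + w$)
$F{\left(-211,-373 \right)} + 262787 = \left(-211 - 373\right) + 262787 = -584 + 262787 = 262203$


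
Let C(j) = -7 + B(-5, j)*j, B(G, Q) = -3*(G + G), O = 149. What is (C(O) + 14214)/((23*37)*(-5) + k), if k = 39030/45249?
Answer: -281705191/64165155 ≈ -4.3903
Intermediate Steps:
k = 13010/15083 (k = 39030*(1/45249) = 13010/15083 ≈ 0.86256)
B(G, Q) = -6*G
C(j) = -7 + 30*j (C(j) = -7 + (-6*(-5))*j = -7 + 30*j)
(C(O) + 14214)/((23*37)*(-5) + k) = ((-7 + 30*149) + 14214)/((23*37)*(-5) + 13010/15083) = ((-7 + 4470) + 14214)/(851*(-5) + 13010/15083) = (4463 + 14214)/(-4255 + 13010/15083) = 18677/(-64165155/15083) = 18677*(-15083/64165155) = -281705191/64165155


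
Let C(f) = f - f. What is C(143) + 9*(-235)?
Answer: -2115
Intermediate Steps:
C(f) = 0
C(143) + 9*(-235) = 0 + 9*(-235) = 0 - 2115 = -2115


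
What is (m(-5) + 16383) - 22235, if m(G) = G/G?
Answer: -5851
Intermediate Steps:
m(G) = 1
(m(-5) + 16383) - 22235 = (1 + 16383) - 22235 = 16384 - 22235 = -5851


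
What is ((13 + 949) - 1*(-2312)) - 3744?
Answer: -470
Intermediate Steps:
((13 + 949) - 1*(-2312)) - 3744 = (962 + 2312) - 3744 = 3274 - 3744 = -470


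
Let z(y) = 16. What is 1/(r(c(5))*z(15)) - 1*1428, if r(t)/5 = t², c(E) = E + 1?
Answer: -4112639/2880 ≈ -1428.0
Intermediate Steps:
c(E) = 1 + E
r(t) = 5*t²
1/(r(c(5))*z(15)) - 1*1428 = 1/((5*(1 + 5)²)*16) - 1*1428 = 1/((5*6²)*16) - 1428 = 1/((5*36)*16) - 1428 = 1/(180*16) - 1428 = 1/2880 - 1428 = -4112639/2880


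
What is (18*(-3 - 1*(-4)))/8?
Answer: 9/4 ≈ 2.2500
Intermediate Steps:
(18*(-3 - 1*(-4)))/8 = (18*(-3 + 4))*(1/8) = (18*1)*(1/8) = 18*(1/8) = 9/4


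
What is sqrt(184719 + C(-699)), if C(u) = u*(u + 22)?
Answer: sqrt(657942) ≈ 811.14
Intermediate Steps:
C(u) = u*(22 + u)
sqrt(184719 + C(-699)) = sqrt(184719 - 699*(22 - 699)) = sqrt(184719 - 699*(-677)) = sqrt(184719 + 473223) = sqrt(657942)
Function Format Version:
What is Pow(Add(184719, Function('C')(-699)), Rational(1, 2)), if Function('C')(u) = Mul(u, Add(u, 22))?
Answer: Pow(657942, Rational(1, 2)) ≈ 811.14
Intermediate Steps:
Function('C')(u) = Mul(u, Add(22, u))
Pow(Add(184719, Function('C')(-699)), Rational(1, 2)) = Pow(Add(184719, Mul(-699, Add(22, -699))), Rational(1, 2)) = Pow(Add(184719, Mul(-699, -677)), Rational(1, 2)) = Pow(Add(184719, 473223), Rational(1, 2)) = Pow(657942, Rational(1, 2))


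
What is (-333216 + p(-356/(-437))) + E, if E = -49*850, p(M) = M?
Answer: -163816086/437 ≈ -3.7487e+5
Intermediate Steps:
E = -41650
(-333216 + p(-356/(-437))) + E = (-333216 - 356/(-437)) - 41650 = (-333216 - 356*(-1/437)) - 41650 = (-333216 + 356/437) - 41650 = -145615036/437 - 41650 = -163816086/437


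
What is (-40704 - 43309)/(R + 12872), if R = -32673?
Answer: 84013/19801 ≈ 4.2429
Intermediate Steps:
(-40704 - 43309)/(R + 12872) = (-40704 - 43309)/(-32673 + 12872) = -84013/(-19801) = -84013*(-1/19801) = 84013/19801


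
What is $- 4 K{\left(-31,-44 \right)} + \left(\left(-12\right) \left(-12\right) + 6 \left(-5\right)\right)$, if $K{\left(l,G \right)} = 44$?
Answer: $-62$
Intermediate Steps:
$- 4 K{\left(-31,-44 \right)} + \left(\left(-12\right) \left(-12\right) + 6 \left(-5\right)\right) = \left(-4\right) 44 + \left(\left(-12\right) \left(-12\right) + 6 \left(-5\right)\right) = -176 + \left(144 - 30\right) = -176 + 114 = -62$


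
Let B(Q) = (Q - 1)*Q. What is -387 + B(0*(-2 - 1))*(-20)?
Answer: -387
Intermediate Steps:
B(Q) = Q*(-1 + Q) (B(Q) = (-1 + Q)*Q = Q*(-1 + Q))
-387 + B(0*(-2 - 1))*(-20) = -387 + ((0*(-2 - 1))*(-1 + 0*(-2 - 1)))*(-20) = -387 + ((0*(-3))*(-1 + 0*(-3)))*(-20) = -387 + (0*(-1 + 0))*(-20) = -387 + (0*(-1))*(-20) = -387 + 0*(-20) = -387 + 0 = -387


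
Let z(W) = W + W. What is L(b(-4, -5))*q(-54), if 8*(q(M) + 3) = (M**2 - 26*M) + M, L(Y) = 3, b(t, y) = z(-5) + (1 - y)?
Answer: 6363/4 ≈ 1590.8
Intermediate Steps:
z(W) = 2*W
b(t, y) = -9 - y (b(t, y) = 2*(-5) + (1 - y) = -10 + (1 - y) = -9 - y)
q(M) = -3 - 25*M/8 + M**2/8 (q(M) = -3 + ((M**2 - 26*M) + M)/8 = -3 + (M**2 - 25*M)/8 = -3 + (-25*M/8 + M**2/8) = -3 - 25*M/8 + M**2/8)
L(b(-4, -5))*q(-54) = 3*(-3 - 25/8*(-54) + (1/8)*(-54)**2) = 3*(-3 + 675/4 + (1/8)*2916) = 3*(-3 + 675/4 + 729/2) = 3*(2121/4) = 6363/4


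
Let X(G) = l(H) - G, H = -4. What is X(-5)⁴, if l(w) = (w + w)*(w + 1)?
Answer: 707281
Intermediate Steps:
l(w) = 2*w*(1 + w) (l(w) = (2*w)*(1 + w) = 2*w*(1 + w))
X(G) = 24 - G (X(G) = 2*(-4)*(1 - 4) - G = 2*(-4)*(-3) - G = 24 - G)
X(-5)⁴ = (24 - 1*(-5))⁴ = (24 + 5)⁴ = 29⁴ = 707281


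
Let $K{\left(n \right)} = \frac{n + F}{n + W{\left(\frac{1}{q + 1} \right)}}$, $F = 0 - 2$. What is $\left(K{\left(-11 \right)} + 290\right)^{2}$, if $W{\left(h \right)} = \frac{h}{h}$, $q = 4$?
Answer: $\frac{8485569}{100} \approx 84856.0$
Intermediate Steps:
$F = -2$ ($F = 0 - 2 = -2$)
$W{\left(h \right)} = 1$
$K{\left(n \right)} = \frac{-2 + n}{1 + n}$ ($K{\left(n \right)} = \frac{n - 2}{n + 1} = \frac{-2 + n}{1 + n}$)
$\left(K{\left(-11 \right)} + 290\right)^{2} = \left(\frac{-2 - 11}{1 - 11} + 290\right)^{2} = \left(\frac{1}{-10} \left(-13\right) + 290\right)^{2} = \left(\left(- \frac{1}{10}\right) \left(-13\right) + 290\right)^{2} = \left(\frac{13}{10} + 290\right)^{2} = \left(\frac{2913}{10}\right)^{2} = \frac{8485569}{100}$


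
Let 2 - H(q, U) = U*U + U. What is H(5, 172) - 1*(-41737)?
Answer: 11983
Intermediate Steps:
H(q, U) = 2 - U - U**2 (H(q, U) = 2 - (U*U + U) = 2 - (U**2 + U) = 2 - (U + U**2) = 2 + (-U - U**2) = 2 - U - U**2)
H(5, 172) - 1*(-41737) = (2 - 1*172 - 1*172**2) - 1*(-41737) = (2 - 172 - 1*29584) + 41737 = (2 - 172 - 29584) + 41737 = -29754 + 41737 = 11983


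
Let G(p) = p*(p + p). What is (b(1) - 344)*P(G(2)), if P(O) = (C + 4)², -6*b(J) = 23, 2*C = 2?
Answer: -52175/6 ≈ -8695.8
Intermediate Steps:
C = 1 (C = (½)*2 = 1)
b(J) = -23/6 (b(J) = -⅙*23 = -23/6)
G(p) = 2*p² (G(p) = p*(2*p) = 2*p²)
P(O) = 25 (P(O) = (1 + 4)² = 5² = 25)
(b(1) - 344)*P(G(2)) = (-23/6 - 344)*25 = -2087/6*25 = -52175/6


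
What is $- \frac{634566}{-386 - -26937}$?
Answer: $- \frac{634566}{26551} \approx -23.9$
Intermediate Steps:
$- \frac{634566}{-386 - -26937} = - \frac{634566}{-386 + 26937} = - \frac{634566}{26551}$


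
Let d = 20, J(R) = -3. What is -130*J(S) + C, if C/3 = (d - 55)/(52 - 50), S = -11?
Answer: 675/2 ≈ 337.50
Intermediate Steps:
C = -105/2 (C = 3*((20 - 55)/(52 - 50)) = 3*(-35/2) = -105/2 ≈ -52.500)
-130*J(S) + C = -130*(-3) - 105/2 = 390 - 105/2 = 675/2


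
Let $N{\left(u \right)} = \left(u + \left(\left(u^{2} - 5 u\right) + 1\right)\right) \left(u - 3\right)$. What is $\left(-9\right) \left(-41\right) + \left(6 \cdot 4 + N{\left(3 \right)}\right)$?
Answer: $393$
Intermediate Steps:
$N{\left(u \right)} = \left(-3 + u\right) \left(1 + u^{2} - 4 u\right)$ ($N{\left(u \right)} = \left(u + \left(1 + u^{2} - 5 u\right)\right) \left(-3 + u\right) = \left(1 + u^{2} - 4 u\right) \left(-3 + u\right) = \left(-3 + u\right) \left(1 + u^{2} - 4 u\right)$)
$\left(-9\right) \left(-41\right) + \left(6 \cdot 4 + N{\left(3 \right)}\right) = \left(-9\right) \left(-41\right) + \left(6 \cdot 4 + \left(-3 + 3^{3} - 7 \cdot 3^{2} + 13 \cdot 3\right)\right) = 369 + \left(24 + \left(-3 + 27 - 63 + 39\right)\right) = 369 + \left(24 + 0\right) = 369 + 24 = 393$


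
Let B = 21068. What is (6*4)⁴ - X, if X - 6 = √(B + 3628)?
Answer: 331770 - 42*√14 ≈ 3.3161e+5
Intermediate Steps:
X = 6 + 42*√14 (X = 6 + √(21068 + 3628) = 6 + √24696 = 6 + 42*√14 ≈ 163.15)
(6*4)⁴ - X = (6*4)⁴ - (6 + 42*√14) = 24⁴ + (-6 - 42*√14) = 331776 + (-6 - 42*√14) = 331770 - 42*√14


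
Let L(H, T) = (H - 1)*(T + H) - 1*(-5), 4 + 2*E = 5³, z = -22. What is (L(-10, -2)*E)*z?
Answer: -182347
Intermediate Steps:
E = 121/2 (E = -2 + (½)*5³ = -2 + (½)*125 = -2 + 125/2 = 121/2 ≈ 60.500)
L(H, T) = 5 + (-1 + H)*(H + T) (L(H, T) = (-1 + H)*(H + T) + 5 = 5 + (-1 + H)*(H + T))
(L(-10, -2)*E)*z = ((5 + (-10)² - 1*(-10) - 1*(-2) - 10*(-2))*(121/2))*(-22) = ((5 + 100 + 10 + 2 + 20)*(121/2))*(-22) = (137*(121/2))*(-22) = (16577/2)*(-22) = -182347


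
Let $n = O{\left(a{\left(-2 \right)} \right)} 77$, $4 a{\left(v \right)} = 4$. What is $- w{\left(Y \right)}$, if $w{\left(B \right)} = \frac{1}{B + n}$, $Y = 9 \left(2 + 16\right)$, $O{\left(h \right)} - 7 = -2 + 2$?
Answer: $- \frac{1}{701} \approx -0.0014265$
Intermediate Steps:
$a{\left(v \right)} = 1$ ($a{\left(v \right)} = \frac{1}{4} \cdot 4 = 1$)
$O{\left(h \right)} = 7$ ($O{\left(h \right)} = 7 + \left(-2 + 2\right) = 7 + 0 = 7$)
$n = 539$ ($n = 7 \cdot 77 = 539$)
$Y = 162$ ($Y = 9 \cdot 18 = 162$)
$w{\left(B \right)} = \frac{1}{539 + B}$ ($w{\left(B \right)} = \frac{1}{B + 539} = \frac{1}{539 + B}$)
$- w{\left(Y \right)} = - \frac{1}{539 + 162} = - \frac{1}{701}$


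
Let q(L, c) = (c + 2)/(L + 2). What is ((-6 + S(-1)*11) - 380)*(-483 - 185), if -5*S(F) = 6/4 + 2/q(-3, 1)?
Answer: 777218/3 ≈ 2.5907e+5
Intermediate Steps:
q(L, c) = (2 + c)/(2 + L)
S(F) = -1/6 (S(F) = -(6/4 + 2/(((2 + 1)/(2 - 3))))/5 = -(6*(1/4) + 2/((3/(-1))))/5 = -(3/2 + 2/((-1*3)))/5 = -(3/2 + 2/(-3))/5 = -(3/2 + 2*(-1/3))/5 = -(3/2 - 2/3)/5 = -1/5*5/6 = -1/6)
((-6 + S(-1)*11) - 380)*(-483 - 185) = ((-6 - 1/6*11) - 380)*(-483 - 185) = ((-6 - 11/6) - 380)*(-668) = (-47/6 - 380)*(-668) = -2327/6*(-668) = 777218/3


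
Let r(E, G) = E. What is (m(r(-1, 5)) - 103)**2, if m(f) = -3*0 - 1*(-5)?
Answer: 9604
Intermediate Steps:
m(f) = 5 (m(f) = 0 + 5 = 5)
(m(r(-1, 5)) - 103)**2 = (5 - 103)**2 = (-98)**2 = 9604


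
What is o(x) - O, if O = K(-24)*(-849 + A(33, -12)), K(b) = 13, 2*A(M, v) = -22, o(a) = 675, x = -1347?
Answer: 11855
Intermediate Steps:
A(M, v) = -11 (A(M, v) = (½)*(-22) = -11)
O = -11180 (O = 13*(-849 - 11) = 13*(-860) = -11180)
o(x) - O = 675 - 1*(-11180) = 675 + 11180 = 11855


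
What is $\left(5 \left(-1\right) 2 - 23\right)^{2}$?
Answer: $1089$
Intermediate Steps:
$\left(5 \left(-1\right) 2 - 23\right)^{2} = \left(\left(-5\right) 2 - 23\right)^{2} = \left(-10 - 23\right)^{2} = \left(-33\right)^{2} = 1089$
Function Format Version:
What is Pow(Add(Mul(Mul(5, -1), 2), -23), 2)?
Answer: 1089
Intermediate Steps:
Pow(Add(Mul(Mul(5, -1), 2), -23), 2) = Pow(Add(Mul(-5, 2), -23), 2) = Pow(Add(-10, -23), 2) = Pow(-33, 2) = 1089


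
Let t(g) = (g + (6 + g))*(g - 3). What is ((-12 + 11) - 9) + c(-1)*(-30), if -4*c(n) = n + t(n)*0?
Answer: -35/2 ≈ -17.500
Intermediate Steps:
t(g) = (-3 + g)*(6 + 2*g) (t(g) = (6 + 2*g)*(-3 + g) = (-3 + g)*(6 + 2*g))
c(n) = -n/4 (c(n) = -(n + (-18 + 2*n²)*0)/4 = -(n + 0)/4 = -n/4)
((-12 + 11) - 9) + c(-1)*(-30) = ((-12 + 11) - 9) - ¼*(-1)*(-30) = (-1 - 9) + (¼)*(-30) = -10 - 15/2 = -35/2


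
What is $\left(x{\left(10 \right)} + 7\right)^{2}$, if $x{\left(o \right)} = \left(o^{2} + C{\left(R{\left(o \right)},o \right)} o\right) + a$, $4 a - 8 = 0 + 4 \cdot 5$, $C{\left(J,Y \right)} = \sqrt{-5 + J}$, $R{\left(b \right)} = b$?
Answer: $13496 + 2280 \sqrt{5} \approx 18594.0$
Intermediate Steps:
$a = 7$ ($a = 2 + \frac{0 + 4 \cdot 5}{4} = 2 + \frac{0 + 20}{4} = 2 + \frac{1}{4} \cdot 20 = 2 + 5 = 7$)
$x{\left(o \right)} = 7 + o^{2} + o \sqrt{-5 + o}$ ($x{\left(o \right)} = \left(o^{2} + \sqrt{-5 + o} o\right) + 7 = \left(o^{2} + o \sqrt{-5 + o}\right) + 7 = 7 + o^{2} + o \sqrt{-5 + o}$)
$\left(x{\left(10 \right)} + 7\right)^{2} = \left(\left(7 + 10^{2} + 10 \sqrt{-5 + 10}\right) + 7\right)^{2} = \left(\left(7 + 100 + 10 \sqrt{5}\right) + 7\right)^{2} = \left(\left(107 + 10 \sqrt{5}\right) + 7\right)^{2} = \left(114 + 10 \sqrt{5}\right)^{2}$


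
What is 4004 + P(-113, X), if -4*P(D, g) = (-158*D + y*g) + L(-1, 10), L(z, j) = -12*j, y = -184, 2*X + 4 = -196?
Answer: -10059/2 ≈ -5029.5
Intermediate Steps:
X = -100 (X = -2 + (½)*(-196) = -2 - 98 = -100)
P(D, g) = 30 + 46*g + 79*D/2 (P(D, g) = -((-158*D - 184*g) - 12*10)/4 = -((-184*g - 158*D) - 120)/4 = -(-120 - 184*g - 158*D)/4 = 30 + 46*g + 79*D/2)
4004 + P(-113, X) = 4004 + (30 + 46*(-100) + (79/2)*(-113)) = 4004 + (30 - 4600 - 8927/2) = 4004 - 18067/2 = -10059/2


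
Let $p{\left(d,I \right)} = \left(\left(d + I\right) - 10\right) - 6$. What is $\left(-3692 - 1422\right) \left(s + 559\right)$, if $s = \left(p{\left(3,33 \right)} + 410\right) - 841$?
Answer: $-756872$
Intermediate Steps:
$p{\left(d,I \right)} = -16 + I + d$ ($p{\left(d,I \right)} = \left(\left(I + d\right) - 10\right) - 6 = \left(-10 + I + d\right) - 6 = -16 + I + d$)
$s = -411$ ($s = \left(\left(-16 + 33 + 3\right) + 410\right) - 841 = \left(20 + 410\right) - 841 = 430 - 841 = -411$)
$\left(-3692 - 1422\right) \left(s + 559\right) = \left(-3692 - 1422\right) \left(-411 + 559\right) = \left(-5114\right) 148 = -756872$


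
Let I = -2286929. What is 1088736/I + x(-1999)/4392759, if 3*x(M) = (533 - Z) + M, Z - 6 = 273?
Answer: -14351655278977/30137783841333 ≈ -0.47620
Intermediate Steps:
Z = 279 (Z = 6 + 273 = 279)
x(M) = 254/3 + M/3 (x(M) = ((533 - 1*279) + M)/3 = ((533 - 279) + M)/3 = (254 + M)/3 = 254/3 + M/3)
1088736/I + x(-1999)/4392759 = 1088736/(-2286929) + (254/3 + (⅓)*(-1999))/4392759 = 1088736*(-1/2286929) + (254/3 - 1999/3)*(1/4392759) = -1088736/2286929 - 1745/3*1/4392759 = -1088736/2286929 - 1745/13178277 = -14351655278977/30137783841333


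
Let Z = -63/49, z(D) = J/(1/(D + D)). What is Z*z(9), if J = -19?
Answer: 3078/7 ≈ 439.71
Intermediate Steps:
z(D) = -38*D
Z = -9/7 (Z = -63*1/49 = -9/7 ≈ -1.2857)
Z*z(9) = -(-342)*9/7 = -9/7*(-342) = 3078/7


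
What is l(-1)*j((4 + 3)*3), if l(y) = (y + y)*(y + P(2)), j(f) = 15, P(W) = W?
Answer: -30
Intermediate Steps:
l(y) = 2*y*(2 + y) (l(y) = (y + y)*(y + 2) = (2*y)*(2 + y) = 2*y*(2 + y))
l(-1)*j((4 + 3)*3) = (2*(-1)*(2 - 1))*15 = (2*(-1)*1)*15 = -2*15 = -30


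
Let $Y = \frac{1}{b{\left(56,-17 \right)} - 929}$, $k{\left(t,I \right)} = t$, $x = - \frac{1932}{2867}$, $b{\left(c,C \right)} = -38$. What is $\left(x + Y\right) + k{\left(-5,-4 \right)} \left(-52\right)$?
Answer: $\frac{718950029}{2772389} \approx 259.33$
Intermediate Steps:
$x = - \frac{1932}{2867}$ ($x = \left(-1932\right) \frac{1}{2867} = - \frac{1932}{2867} \approx -0.67387$)
$Y = - \frac{1}{967}$ ($Y = \frac{1}{-38 - 929} = \frac{1}{-967} = - \frac{1}{967} \approx -0.0010341$)
$\left(x + Y\right) + k{\left(-5,-4 \right)} \left(-52\right) = \left(- \frac{1932}{2867} - \frac{1}{967}\right) - -260 = - \frac{1871111}{2772389} + 260 = \frac{718950029}{2772389}$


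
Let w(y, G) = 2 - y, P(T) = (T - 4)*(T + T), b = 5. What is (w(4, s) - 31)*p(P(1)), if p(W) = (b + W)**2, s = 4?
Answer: -33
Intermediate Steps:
P(T) = 2*T*(-4 + T) (P(T) = (-4 + T)*(2*T) = 2*T*(-4 + T))
p(W) = (5 + W)**2
(w(4, s) - 31)*p(P(1)) = ((2 - 1*4) - 31)*(5 + 2*1*(-4 + 1))**2 = ((2 - 4) - 31)*(5 + 2*1*(-3))**2 = (-2 - 31)*(5 - 6)**2 = -33*(-1)**2 = -33*1 = -33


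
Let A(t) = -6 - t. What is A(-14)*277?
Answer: 2216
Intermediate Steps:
A(-14)*277 = (-6 - 1*(-14))*277 = (-6 + 14)*277 = 8*277 = 2216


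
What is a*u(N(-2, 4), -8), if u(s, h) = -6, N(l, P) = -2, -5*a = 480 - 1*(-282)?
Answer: 4572/5 ≈ 914.40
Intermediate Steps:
a = -762/5 (a = -(480 - 1*(-282))/5 = -(480 + 282)/5 = -⅕*762 = -762/5 ≈ -152.40)
a*u(N(-2, 4), -8) = -762/5*(-6) = 4572/5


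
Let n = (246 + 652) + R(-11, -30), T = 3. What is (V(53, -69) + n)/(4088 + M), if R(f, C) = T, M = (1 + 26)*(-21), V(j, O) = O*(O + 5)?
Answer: 5317/3521 ≈ 1.5101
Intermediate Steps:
V(j, O) = O*(5 + O)
M = -567 (M = 27*(-21) = -567)
R(f, C) = 3
n = 901 (n = (246 + 652) + 3 = 898 + 3 = 901)
(V(53, -69) + n)/(4088 + M) = (-69*(5 - 69) + 901)/(4088 - 567) = (-69*(-64) + 901)/3521 = (4416 + 901)*(1/3521) = 5317*(1/3521) = 5317/3521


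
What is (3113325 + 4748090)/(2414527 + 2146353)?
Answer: 1572283/912176 ≈ 1.7237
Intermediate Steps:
(3113325 + 4748090)/(2414527 + 2146353) = 7861415/4560880 = 7861415*(1/4560880) = 1572283/912176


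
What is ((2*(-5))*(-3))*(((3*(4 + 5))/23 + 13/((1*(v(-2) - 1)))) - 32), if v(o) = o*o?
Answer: -18280/23 ≈ -794.78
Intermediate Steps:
v(o) = o²
((2*(-5))*(-3))*(((3*(4 + 5))/23 + 13/((1*(v(-2) - 1)))) - 32) = ((2*(-5))*(-3))*(((3*(4 + 5))/23 + 13/((1*((-2)² - 1)))) - 32) = (-10*(-3))*(((3*9)*(1/23) + 13/((1*(4 - 1)))) - 32) = 30*((27*(1/23) + 13/((1*3))) - 32) = 30*((27/23 + 13/3) - 32) = 30*(380/69 - 32) = 30*(-1828/69) = -18280/23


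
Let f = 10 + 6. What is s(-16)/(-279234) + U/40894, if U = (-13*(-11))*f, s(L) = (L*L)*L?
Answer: 201597304/2854748799 ≈ 0.070618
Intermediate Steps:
s(L) = L³ (s(L) = L²*L = L³)
f = 16
U = 2288 (U = -13*(-11)*16 = 143*16 = 2288)
s(-16)/(-279234) + U/40894 = (-16)³/(-279234) + 2288/40894 = -4096*(-1/279234) + 2288*(1/40894) = 2048/139617 + 1144/20447 = 201597304/2854748799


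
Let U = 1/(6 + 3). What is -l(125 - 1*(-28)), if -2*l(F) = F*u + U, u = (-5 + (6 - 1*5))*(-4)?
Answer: 22033/18 ≈ 1224.1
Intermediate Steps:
U = ⅑ (U = 1/9 = ⅑ ≈ 0.11111)
u = 16 (u = (-5 + (6 - 5))*(-4) = (-5 + 1)*(-4) = -4*(-4) = 16)
l(F) = -1/18 - 8*F (l(F) = -(F*16 + ⅑)/2 = -(16*F + ⅑)/2 = -(⅑ + 16*F)/2 = -1/18 - 8*F)
-l(125 - 1*(-28)) = -(-1/18 - 8*(125 - 1*(-28))) = -(-1/18 - 8*(125 + 28)) = -(-1/18 - 8*153) = -(-1/18 - 1224) = -1*(-22033/18) = 22033/18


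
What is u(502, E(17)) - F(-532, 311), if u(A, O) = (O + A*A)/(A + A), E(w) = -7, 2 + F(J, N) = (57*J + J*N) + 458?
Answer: 196353277/1004 ≈ 1.9557e+5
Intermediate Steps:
F(J, N) = 456 + 57*J + J*N (F(J, N) = -2 + ((57*J + J*N) + 458) = -2 + (458 + 57*J + J*N) = 456 + 57*J + J*N)
u(A, O) = (O + A**2)/(2*A) (u(A, O) = (O + A**2)/((2*A)) = (O + A**2)*(1/(2*A)) = (O + A**2)/(2*A))
u(502, E(17)) - F(-532, 311) = (1/2)*(-7 + 502**2)/502 - (456 + 57*(-532) - 532*311) = (1/2)*(1/502)*(-7 + 252004) - (456 - 30324 - 165452) = (1/2)*(1/502)*251997 - 1*(-195320) = 251997/1004 + 195320 = 196353277/1004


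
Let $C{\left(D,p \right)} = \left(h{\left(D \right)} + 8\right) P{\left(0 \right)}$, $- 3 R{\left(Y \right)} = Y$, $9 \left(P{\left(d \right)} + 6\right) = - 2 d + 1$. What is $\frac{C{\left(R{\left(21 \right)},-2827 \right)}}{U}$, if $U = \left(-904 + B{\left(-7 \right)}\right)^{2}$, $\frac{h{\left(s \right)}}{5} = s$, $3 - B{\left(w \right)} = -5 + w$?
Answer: $\frac{159}{790321} \approx 0.00020118$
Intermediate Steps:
$B{\left(w \right)} = 8 - w$ ($B{\left(w \right)} = 3 - \left(-5 + w\right) = 8 - w$)
$h{\left(s \right)} = 5 s$
$P{\left(d \right)} = - \frac{53}{9} - \frac{2 d}{9}$ ($P{\left(d \right)} = -6 + \frac{- 2 d + 1}{9} = -6 + \frac{1 - 2 d}{9} = -6 - \left(- \frac{1}{9} + \frac{2 d}{9}\right) = - \frac{53}{9} - \frac{2 d}{9}$)
$R{\left(Y \right)} = - \frac{Y}{3}$
$C{\left(D,p \right)} = - \frac{424}{9} - \frac{265 D}{9}$ ($C{\left(D,p \right)} = \left(5 D + 8\right) \left(- \frac{53}{9} - 0\right) = \left(8 + 5 D\right) \left(- \frac{53}{9} + 0\right) = \left(8 + 5 D\right) \left(- \frac{53}{9}\right) = - \frac{424}{9} - \frac{265 D}{9}$)
$U = 790321$ ($U = \left(-904 + \left(8 - -7\right)\right)^{2} = \left(-904 + \left(8 + 7\right)\right)^{2} = \left(-904 + 15\right)^{2} = \left(-889\right)^{2} = 790321$)
$\frac{C{\left(R{\left(21 \right)},-2827 \right)}}{U} = \frac{- \frac{424}{9} - \frac{265 \left(\left(- \frac{1}{3}\right) 21\right)}{9}}{790321} = \left(- \frac{424}{9} - - \frac{1855}{9}\right) \frac{1}{790321} = \left(- \frac{424}{9} + \frac{1855}{9}\right) \frac{1}{790321} = 159 \cdot \frac{1}{790321} = \frac{159}{790321}$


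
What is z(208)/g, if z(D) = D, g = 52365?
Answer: 208/52365 ≈ 0.0039721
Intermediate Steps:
z(208)/g = 208/52365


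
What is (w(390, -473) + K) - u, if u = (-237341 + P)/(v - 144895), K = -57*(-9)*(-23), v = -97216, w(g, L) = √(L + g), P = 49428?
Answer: -2856855602/242111 + I*√83 ≈ -11800.0 + 9.1104*I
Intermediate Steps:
K = -11799 (K = 513*(-23) = -11799)
u = 187913/242111 (u = (-237341 + 49428)/(-97216 - 144895) = -187913/(-242111) = -187913*(-1/242111) = 187913/242111 ≈ 0.77614)
(w(390, -473) + K) - u = (√(-473 + 390) - 11799) - 1*187913/242111 = (√(-83) - 11799) - 187913/242111 = (I*√83 - 11799) - 187913/242111 = (-11799 + I*√83) - 187913/242111 = -2856855602/242111 + I*√83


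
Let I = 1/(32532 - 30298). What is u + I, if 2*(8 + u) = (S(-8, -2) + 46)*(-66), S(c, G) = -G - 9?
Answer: -2893029/2234 ≈ -1295.0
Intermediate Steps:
S(c, G) = -9 - G
u = -1295 (u = -8 + (((-9 - 1*(-2)) + 46)*(-66))/2 = -8 + (((-9 + 2) + 46)*(-66))/2 = -8 + ((-7 + 46)*(-66))/2 = -8 + (39*(-66))/2 = -8 + (½)*(-2574) = -8 - 1287 = -1295)
I = 1/2234 ≈ 0.00044763
u + I = -1295 + 1/2234 = -2893029/2234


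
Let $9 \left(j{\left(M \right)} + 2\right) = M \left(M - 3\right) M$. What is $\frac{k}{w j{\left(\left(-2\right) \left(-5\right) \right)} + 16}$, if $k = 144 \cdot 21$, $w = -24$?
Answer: $- \frac{567}{338} \approx -1.6775$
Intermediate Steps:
$j{\left(M \right)} = -2 + \frac{M^{2} \left(-3 + M\right)}{9}$ ($j{\left(M \right)} = -2 + \frac{M \left(M - 3\right) M}{9} = -2 + \frac{M \left(-3 + M\right) M}{9} = -2 + \frac{M^{2} \left(-3 + M\right)}{9}$)
$k = 3024$
$\frac{k}{w j{\left(\left(-2\right) \left(-5\right) \right)} + 16} = \frac{3024}{- 24 \left(-2 - \frac{\left(\left(-2\right) \left(-5\right)\right)^{2}}{3} + \frac{\left(\left(-2\right) \left(-5\right)\right)^{3}}{9}\right) + 16} = \frac{3024}{- 24 \left(-2 - \frac{10^{2}}{3} + \frac{10^{3}}{9}\right) + 16} = \frac{3024}{- 24 \left(-2 - \frac{100}{3} + \frac{1}{9} \cdot 1000\right) + 16} = \frac{3024}{- 24 \left(-2 - \frac{100}{3} + \frac{1000}{9}\right) + 16} = \frac{3024}{\left(-24\right) \frac{682}{9} + 16} = \frac{3024}{- \frac{5456}{3} + 16} = \frac{3024}{- \frac{5408}{3}} = 3024 \left(- \frac{3}{5408}\right) = - \frac{567}{338}$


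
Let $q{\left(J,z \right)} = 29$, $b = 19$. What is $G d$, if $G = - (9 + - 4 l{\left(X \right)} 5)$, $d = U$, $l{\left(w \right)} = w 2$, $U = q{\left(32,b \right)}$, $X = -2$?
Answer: $-2581$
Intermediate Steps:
$U = 29$
$l{\left(w \right)} = 2 w$
$d = 29$
$G = -89$ ($G = - (9 + - 4 \cdot 2 \left(-2\right) 5) = - (9 + \left(-4\right) \left(-4\right) 5) = - (9 + 16 \cdot 5) = - (9 + 80) = \left(-1\right) 89 = -89$)
$G d = \left(-89\right) 29 = -2581$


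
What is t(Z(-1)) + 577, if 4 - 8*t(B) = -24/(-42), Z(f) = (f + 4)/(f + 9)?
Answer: 4042/7 ≈ 577.43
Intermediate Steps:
Z(f) = (4 + f)/(9 + f)
t(B) = 3/7 (t(B) = ½ - (-3)/(-42) = ½ - (-3)*(-1)/42 = ½ - ⅛*4/7 = ½ - 1/14 = 3/7)
t(Z(-1)) + 577 = 3/7 + 577 = 4042/7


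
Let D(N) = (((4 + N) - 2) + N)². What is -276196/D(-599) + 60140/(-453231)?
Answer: -52801451879/162077218524 ≈ -0.32578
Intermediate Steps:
D(N) = (2 + 2*N)² (D(N) = ((2 + N) + N)² = (2 + 2*N)²)
-276196/D(-599) + 60140/(-453231) = -276196*1/(4*(1 - 599)²) + 60140/(-453231) = -276196/(4*(-598)²) + 60140*(-1/453231) = -276196/(4*357604) - 60140/453231 = -276196/1430416 - 60140/453231 = -276196*1/1430416 - 60140/453231 = -69049/357604 - 60140/453231 = -52801451879/162077218524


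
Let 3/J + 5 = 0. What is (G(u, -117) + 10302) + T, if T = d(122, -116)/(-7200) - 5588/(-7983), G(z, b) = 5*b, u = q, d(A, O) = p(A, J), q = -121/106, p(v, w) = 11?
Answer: 6895678827/709600 ≈ 9717.7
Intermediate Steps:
J = -⅗ (J = 3/(-5 + 0) = 3/(-5) = 3*(-⅕) = -⅗ ≈ -0.60000)
q = -121/106 (q = -121*1/106 = -121/106 ≈ -1.1415)
d(A, O) = 11
u = -121/106 ≈ -1.1415
T = 495627/709600 (T = 11/(-7200) - 5588/(-7983) = 11*(-1/7200) - 5588*(-1/7983) = -11/7200 + 5588/7983 = 495627/709600 ≈ 0.69846)
(G(u, -117) + 10302) + T = (5*(-117) + 10302) + 495627/709600 = (-585 + 10302) + 495627/709600 = 9717 + 495627/709600 = 6895678827/709600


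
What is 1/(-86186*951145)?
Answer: -1/81975382970 ≈ -1.2199e-11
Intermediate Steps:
1/(-86186*951145) = -1/86186*1/951145 = -1/81975382970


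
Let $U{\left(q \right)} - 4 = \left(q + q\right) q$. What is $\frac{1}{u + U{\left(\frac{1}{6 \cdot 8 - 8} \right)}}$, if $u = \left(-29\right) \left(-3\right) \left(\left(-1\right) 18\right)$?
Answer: $- \frac{800}{1249599} \approx -0.00064021$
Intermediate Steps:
$U{\left(q \right)} = 4 + 2 q^{2}$ ($U{\left(q \right)} = 4 + \left(q + q\right) q = 4 + 2 q q = 4 + 2 q^{2}$)
$u = -1566$ ($u = 87 \left(-18\right) = -1566$)
$\frac{1}{u + U{\left(\frac{1}{6 \cdot 8 - 8} \right)}} = \frac{1}{-1566 + \left(4 + 2 \left(\frac{1}{6 \cdot 8 - 8}\right)^{2}\right)} = \frac{1}{-1566 + \left(4 + 2 \left(\frac{1}{48 - 8}\right)^{2}\right)} = \frac{1}{-1566 + \left(4 + 2 \left(\frac{1}{40}\right)^{2}\right)} = \frac{1}{-1566 + \left(4 + \frac{2}{1600}\right)} = \frac{1}{-1566 + \left(4 + 2 \cdot \frac{1}{1600}\right)} = \frac{1}{-1566 + \left(4 + \frac{1}{800}\right)} = \frac{1}{-1566 + \frac{3201}{800}} = \frac{1}{- \frac{1249599}{800}} = - \frac{800}{1249599}$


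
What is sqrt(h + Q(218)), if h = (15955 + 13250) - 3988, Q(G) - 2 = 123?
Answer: sqrt(25342) ≈ 159.19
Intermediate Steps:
Q(G) = 125 (Q(G) = 2 + 123 = 125)
h = 25217 (h = 29205 - 3988 = 25217)
sqrt(h + Q(218)) = sqrt(25217 + 125) = sqrt(25342)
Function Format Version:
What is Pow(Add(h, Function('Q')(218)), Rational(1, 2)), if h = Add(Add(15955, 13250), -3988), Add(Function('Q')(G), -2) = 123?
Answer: Pow(25342, Rational(1, 2)) ≈ 159.19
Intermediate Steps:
Function('Q')(G) = 125 (Function('Q')(G) = Add(2, 123) = 125)
h = 25217 (h = Add(29205, -3988) = 25217)
Pow(Add(h, Function('Q')(218)), Rational(1, 2)) = Pow(Add(25217, 125), Rational(1, 2)) = Pow(25342, Rational(1, 2))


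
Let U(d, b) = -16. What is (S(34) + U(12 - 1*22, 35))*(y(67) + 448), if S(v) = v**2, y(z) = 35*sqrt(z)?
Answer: 510720 + 39900*sqrt(67) ≈ 8.3732e+5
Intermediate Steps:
(S(34) + U(12 - 1*22, 35))*(y(67) + 448) = (34**2 - 16)*(35*sqrt(67) + 448) = (1156 - 16)*(448 + 35*sqrt(67)) = 1140*(448 + 35*sqrt(67)) = 510720 + 39900*sqrt(67)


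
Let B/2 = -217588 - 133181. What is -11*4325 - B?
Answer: 653963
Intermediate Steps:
B = -701538 (B = 2*(-217588 - 133181) = 2*(-350769) = -701538)
-11*4325 - B = -11*4325 - 1*(-701538) = -47575 + 701538 = 653963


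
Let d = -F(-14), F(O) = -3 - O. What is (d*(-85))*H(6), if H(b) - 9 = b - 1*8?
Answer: 6545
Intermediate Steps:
H(b) = 1 + b (H(b) = 9 + (b - 1*8) = 9 + (b - 8) = 9 + (-8 + b) = 1 + b)
d = -11 (d = -(-3 - 1*(-14)) = -(-3 + 14) = -1*11 = -11)
(d*(-85))*H(6) = (-11*(-85))*(1 + 6) = 935*7 = 6545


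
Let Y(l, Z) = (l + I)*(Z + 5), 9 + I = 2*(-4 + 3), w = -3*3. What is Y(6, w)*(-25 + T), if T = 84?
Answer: 1180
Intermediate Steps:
w = -9
I = -11 (I = -9 + 2*(-4 + 3) = -9 + 2*(-1) = -9 - 2 = -11)
Y(l, Z) = (-11 + l)*(5 + Z) (Y(l, Z) = (l - 11)*(Z + 5) = (-11 + l)*(5 + Z))
Y(6, w)*(-25 + T) = (-55 - 11*(-9) + 5*6 - 9*6)*(-25 + 84) = (-55 + 99 + 30 - 54)*59 = 20*59 = 1180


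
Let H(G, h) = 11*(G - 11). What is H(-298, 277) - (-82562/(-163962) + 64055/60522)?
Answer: -5624137308785/1653884694 ≈ -3400.6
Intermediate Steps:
H(G, h) = -121 + 11*G (H(G, h) = 11*(-11 + G) = -121 + 11*G)
H(-298, 277) - (-82562/(-163962) + 64055/60522) = (-121 + 11*(-298)) - (-82562/(-163962) + 64055/60522) = (-121 - 3278) - (-82562*(-1/163962) + 64055*(1/60522)) = -3399 - (41281/81981 + 64055/60522) = -3399 - 1*2583233879/1653884694 = -3399 - 2583233879/1653884694 = -5624137308785/1653884694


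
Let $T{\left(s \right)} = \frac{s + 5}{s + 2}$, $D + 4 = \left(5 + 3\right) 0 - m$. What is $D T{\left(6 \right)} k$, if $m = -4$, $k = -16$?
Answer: $0$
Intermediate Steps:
$D = 0$ ($D = -4 + \left(\left(5 + 3\right) 0 - -4\right) = -4 + \left(8 \cdot 0 + 4\right) = -4 + \left(0 + 4\right) = -4 + 4 = 0$)
$T{\left(s \right)} = \frac{5 + s}{2 + s}$
$D T{\left(6 \right)} k = 0 \frac{5 + 6}{2 + 6} \left(-16\right) = 0 \cdot \frac{1}{8} \cdot 11 \left(-16\right) = 0 \cdot \frac{11}{8} \left(-16\right) = 0 \left(-16\right) = 0$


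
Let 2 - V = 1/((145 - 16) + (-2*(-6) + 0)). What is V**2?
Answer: 78961/19881 ≈ 3.9717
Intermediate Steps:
V = 281/141 (V = 2 - 1/((145 - 16) + (-2*(-6) + 0)) = 2 - 1/(129 + (12 + 0)) = 2 - 1/(129 + 12) = 2 - 1/141 = 281/141 ≈ 1.9929)
V**2 = (281/141)**2 = 78961/19881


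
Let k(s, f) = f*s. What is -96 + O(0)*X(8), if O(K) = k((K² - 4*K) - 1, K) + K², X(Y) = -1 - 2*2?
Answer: -96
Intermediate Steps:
X(Y) = -5 (X(Y) = -1 - 4 = -5)
O(K) = K² + K*(-1 + K² - 4*K) (O(K) = K*((K² - 4*K) - 1) + K² = K*(-1 + K² - 4*K) + K² = K² + K*(-1 + K² - 4*K))
-96 + O(0)*X(8) = -96 + (0*(-1 + 0² - 3*0))*(-5) = -96 + (0*(-1 + 0 + 0))*(-5) = -96 + (0*(-1))*(-5) = -96 + 0*(-5) = -96 + 0 = -96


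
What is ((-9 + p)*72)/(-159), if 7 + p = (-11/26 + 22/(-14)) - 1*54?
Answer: 157236/4823 ≈ 32.601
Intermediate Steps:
p = -11465/182 (p = -7 + ((-11/26 + 22/(-14)) - 1*54) = -7 + ((-11*1/26 + 22*(-1/14)) - 54) = -7 + ((-11/26 - 11/7) - 54) = -7 + (-363/182 - 54) = -7 - 10191/182 = -11465/182 ≈ -62.995)
((-9 + p)*72)/(-159) = ((-9 - 11465/182)*72)/(-159) = -13103/182*72*(-1/159) = -471708/91*(-1/159) = 157236/4823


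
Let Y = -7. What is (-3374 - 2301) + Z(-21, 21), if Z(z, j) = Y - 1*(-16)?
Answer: -5666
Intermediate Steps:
Z(z, j) = 9 (Z(z, j) = -7 - 1*(-16) = -7 + 16 = 9)
(-3374 - 2301) + Z(-21, 21) = (-3374 - 2301) + 9 = -5675 + 9 = -5666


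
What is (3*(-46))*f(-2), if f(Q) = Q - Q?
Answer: 0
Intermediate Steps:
f(Q) = 0
(3*(-46))*f(-2) = (3*(-46))*0 = -138*0 = 0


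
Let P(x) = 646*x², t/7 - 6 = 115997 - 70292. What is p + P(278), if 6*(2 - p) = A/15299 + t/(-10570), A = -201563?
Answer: 6920116924958759/138608940 ≈ 4.9926e+7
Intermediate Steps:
t = 319977 (t = 42 + 7*(115997 - 70292) = 42 + 7*45705 = 42 + 319935 = 319977)
p = 1280910599/138608940 (p = 2 - (-201563/15299 + 319977/(-10570))/6 = 2 - (-201563*1/15299 + 319977*(-1/10570))/6 = 2 - (-201563/15299 - 45711/1510)/6 = 2 - ⅙*(-1003692719/23101490) = 2 + 1003692719/138608940 = 1280910599/138608940 ≈ 9.2412)
p + P(278) = 1280910599/138608940 + 646*278² = 1280910599/138608940 + 646*77284 = 1280910599/138608940 + 49925464 = 6920116924958759/138608940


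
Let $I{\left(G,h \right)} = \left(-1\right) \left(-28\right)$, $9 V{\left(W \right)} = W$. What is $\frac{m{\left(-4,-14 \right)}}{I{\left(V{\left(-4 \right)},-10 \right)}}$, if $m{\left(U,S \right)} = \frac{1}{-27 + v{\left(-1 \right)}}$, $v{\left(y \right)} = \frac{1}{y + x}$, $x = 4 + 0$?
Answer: $- \frac{3}{2240} \approx -0.0013393$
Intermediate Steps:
$x = 4$
$V{\left(W \right)} = \frac{W}{9}$
$v{\left(y \right)} = \frac{1}{4 + y}$ ($v{\left(y \right)} = \frac{1}{y + 4} = \frac{1}{4 + y}$)
$I{\left(G,h \right)} = 28$
$m{\left(U,S \right)} = - \frac{3}{80}$ ($m{\left(U,S \right)} = \frac{1}{-27 + \frac{1}{4 - 1}} = \frac{1}{-27 + \frac{1}{3}} = \frac{1}{- \frac{80}{3}} = - \frac{3}{80}$)
$\frac{m{\left(-4,-14 \right)}}{I{\left(V{\left(-4 \right)},-10 \right)}} = - \frac{3}{80 \cdot 28} = \left(- \frac{3}{80}\right) \frac{1}{28} = - \frac{3}{2240}$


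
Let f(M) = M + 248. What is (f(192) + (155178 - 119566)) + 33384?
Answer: 69436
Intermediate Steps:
f(M) = 248 + M
(f(192) + (155178 - 119566)) + 33384 = ((248 + 192) + (155178 - 119566)) + 33384 = (440 + 35612) + 33384 = 36052 + 33384 = 69436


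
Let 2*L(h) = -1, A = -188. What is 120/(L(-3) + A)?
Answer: -240/377 ≈ -0.63660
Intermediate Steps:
L(h) = -1/2 (L(h) = (1/2)*(-1) = -1/2)
120/(L(-3) + A) = 120/(-1/2 - 188) = 120/(-377/2) = 120*(-2/377) = -240/377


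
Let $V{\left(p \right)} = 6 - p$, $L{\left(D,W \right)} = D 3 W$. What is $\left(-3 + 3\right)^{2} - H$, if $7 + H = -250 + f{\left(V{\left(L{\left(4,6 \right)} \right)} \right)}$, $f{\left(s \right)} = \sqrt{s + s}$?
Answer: $257 - 2 i \sqrt{33} \approx 257.0 - 11.489 i$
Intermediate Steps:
$L{\left(D,W \right)} = 3 D W$
$f{\left(s \right)} = \sqrt{2} \sqrt{s}$ ($f{\left(s \right)} = \sqrt{2 s} = \sqrt{2} \sqrt{s}$)
$H = -257 + 2 i \sqrt{33}$ ($H = -7 - \left(250 - \sqrt{2} \sqrt{6 - 3 \cdot 4 \cdot 6}\right) = -7 - \left(250 - \sqrt{2} \sqrt{6 - 72}\right) = -7 - \left(250 - \sqrt{2} \sqrt{-66}\right) = -7 - \left(250 - \sqrt{2} i \sqrt{66}\right) = -7 - \left(250 - 2 i \sqrt{33}\right) = -257 + 2 i \sqrt{33} \approx -257.0 + 11.489 i$)
$\left(-3 + 3\right)^{2} - H = \left(-3 + 3\right)^{2} - \left(-257 + 2 i \sqrt{33}\right) = 0^{2} + \left(257 - 2 i \sqrt{33}\right) = 0 + \left(257 - 2 i \sqrt{33}\right) = 257 - 2 i \sqrt{33}$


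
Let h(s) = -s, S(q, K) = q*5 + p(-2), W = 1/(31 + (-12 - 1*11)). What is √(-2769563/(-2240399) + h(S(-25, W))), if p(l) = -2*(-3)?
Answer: 2*√150878015000139/2240399 ≈ 10.965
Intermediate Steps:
p(l) = 6
W = ⅛ (W = 1/(31 + (-12 - 11)) = 1/(31 - 23) = 1/8 = ⅛ ≈ 0.12500)
S(q, K) = 6 + 5*q (S(q, K) = q*5 + 6 = 5*q + 6 = 6 + 5*q)
√(-2769563/(-2240399) + h(S(-25, W))) = √(-2769563/(-2240399) - (6 + 5*(-25))) = √(-2769563*(-1/2240399) - (6 - 125)) = √(2769563/2240399 - 1*(-119)) = √(2769563/2240399 + 119) = √(269377044/2240399) = 2*√150878015000139/2240399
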